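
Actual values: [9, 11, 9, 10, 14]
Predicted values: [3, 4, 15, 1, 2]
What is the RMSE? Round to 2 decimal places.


MSE = 69.2000. RMSE = sqrt(69.2000) = 8.32.

8.32


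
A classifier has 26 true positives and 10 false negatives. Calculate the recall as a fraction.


Recall = TP / (TP + FN) = 26 / 36 = 13/18.

13/18


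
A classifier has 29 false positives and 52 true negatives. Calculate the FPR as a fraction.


FPR = FP / (FP + TN) = 29 / 81 = 29/81.

29/81


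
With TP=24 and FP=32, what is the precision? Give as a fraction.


Precision = TP / (TP + FP) = 24 / 56 = 3/7.

3/7


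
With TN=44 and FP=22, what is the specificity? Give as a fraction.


Specificity = TN / (TN + FP) = 44 / 66 = 2/3.

2/3


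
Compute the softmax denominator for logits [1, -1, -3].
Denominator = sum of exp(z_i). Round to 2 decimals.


Denom = e^1=2.7183 + e^-1=0.3679 + e^-3=0.0498. Sum = 3.1360, which rounds to 3.14.

3.14


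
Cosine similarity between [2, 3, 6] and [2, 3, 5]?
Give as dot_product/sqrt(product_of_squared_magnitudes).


dot = 43. |a|^2 = 49, |b|^2 = 38. cos = 43/sqrt(1862).

43/sqrt(1862)


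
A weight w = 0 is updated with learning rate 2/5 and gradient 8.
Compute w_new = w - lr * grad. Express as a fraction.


w_new = 0 - 2/5 * 8 = 0 - 16/5 = -16/5.

-16/5


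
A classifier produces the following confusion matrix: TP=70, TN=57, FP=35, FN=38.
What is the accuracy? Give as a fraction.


Accuracy = (TP + TN) / (TP + TN + FP + FN) = (70 + 57) / 200 = 127/200.

127/200


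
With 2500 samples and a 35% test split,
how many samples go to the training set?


Test set = 2500 * 35% = 875. Training set = 2500 - 875 = 1625.

1625


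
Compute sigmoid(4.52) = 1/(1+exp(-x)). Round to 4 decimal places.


sigma(4.52) = 1/(1+e^(-4.52)) = 1/(1+0.010889) = 1/1.010889 = 0.9892.

0.9892


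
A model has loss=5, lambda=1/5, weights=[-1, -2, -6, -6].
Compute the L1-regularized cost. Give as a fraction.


L1 norm = sum(|w|) = 15. J = 5 + 1/5 * 15 = 8.

8


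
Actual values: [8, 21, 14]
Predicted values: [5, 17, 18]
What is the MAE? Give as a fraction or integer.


MAE = (1/3) * (|8-5|=3 + |21-17|=4 + |14-18|=4). Sum = 11. MAE = 11/3.

11/3


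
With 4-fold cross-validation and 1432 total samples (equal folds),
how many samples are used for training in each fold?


Each validation fold has 1432/4 = 358 samples. Training set = 1432 - 358 = 1074.

1074


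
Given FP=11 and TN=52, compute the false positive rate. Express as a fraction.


FPR = FP / (FP + TN) = 11 / 63 = 11/63.

11/63


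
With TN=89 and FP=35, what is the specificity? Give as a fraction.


Specificity = TN / (TN + FP) = 89 / 124 = 89/124.

89/124


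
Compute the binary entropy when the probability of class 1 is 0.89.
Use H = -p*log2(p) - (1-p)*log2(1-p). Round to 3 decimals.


H = -0.89*log2(0.89) - 0.11*log2(0.11) = 0.500.

0.500


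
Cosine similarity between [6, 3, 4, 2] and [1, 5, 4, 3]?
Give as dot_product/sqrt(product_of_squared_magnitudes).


dot = 43. |a|^2 = 65, |b|^2 = 51. cos = 43/sqrt(3315).

43/sqrt(3315)


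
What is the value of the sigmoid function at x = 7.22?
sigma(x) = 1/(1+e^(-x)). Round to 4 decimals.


sigma(7.22) = 1/(1+e^(-7.22)) = 1/(1+0.000732) = 1/1.000732 = 0.9993.

0.9993


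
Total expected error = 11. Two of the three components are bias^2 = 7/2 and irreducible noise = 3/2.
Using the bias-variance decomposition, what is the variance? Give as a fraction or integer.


Total error = bias^2 + variance + irreducible noise. So variance = 11 - 7/2 - 3/2 = 6.

6


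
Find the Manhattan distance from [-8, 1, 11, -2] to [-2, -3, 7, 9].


d = sum of absolute differences: |-8--2|=6 + |1--3|=4 + |11-7|=4 + |-2-9|=11 = 25.

25


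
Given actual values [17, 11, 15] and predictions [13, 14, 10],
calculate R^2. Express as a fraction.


Mean(y) = 43/3. SS_res = 50. SS_tot = 56/3. R^2 = 1 - 50/(56/3) = -47/28.

-47/28


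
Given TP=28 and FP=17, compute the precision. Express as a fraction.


Precision = TP / (TP + FP) = 28 / 45 = 28/45.

28/45


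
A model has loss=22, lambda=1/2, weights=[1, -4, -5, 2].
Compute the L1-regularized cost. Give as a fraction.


L1 norm = sum(|w|) = 12. J = 22 + 1/2 * 12 = 28.

28


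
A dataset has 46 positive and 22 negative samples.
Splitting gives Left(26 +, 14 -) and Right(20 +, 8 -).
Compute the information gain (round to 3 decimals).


H(parent) = 0.9082. H(left) = 0.9341, H(right) = 0.8631. Weighted = (40/68)*0.9341 + (28/68)*0.8631 = 0.9049. IG = 0.9082 - 0.9049 = 0.0033, which rounds to 0.003.

0.003


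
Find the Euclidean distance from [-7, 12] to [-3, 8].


d = sqrt(sum of squared differences). (-7--3)^2=16, (12-8)^2=16. Sum = 32.

sqrt(32)


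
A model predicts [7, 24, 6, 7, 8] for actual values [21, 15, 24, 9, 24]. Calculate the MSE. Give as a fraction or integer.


MSE = (1/5) * ((21-7)^2=196 + (15-24)^2=81 + (24-6)^2=324 + (9-7)^2=4 + (24-8)^2=256). Sum = 861. MSE = 861/5.

861/5


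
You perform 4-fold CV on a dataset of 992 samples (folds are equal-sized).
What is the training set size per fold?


Each validation fold has 992/4 = 248 samples. Training set = 992 - 248 = 744.

744


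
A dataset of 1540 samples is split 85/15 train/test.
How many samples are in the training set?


Test set = 1540 * 15% = 231. Training set = 1540 - 231 = 1309.

1309


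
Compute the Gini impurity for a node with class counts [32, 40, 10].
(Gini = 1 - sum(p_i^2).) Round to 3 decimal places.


Total = 82. Proportions: 32/82, 40/82, 10/82. sum(p_i^2) = 0.4051. Gini = 1 - 0.4051 = 0.5949, which rounds to 0.595.

0.595


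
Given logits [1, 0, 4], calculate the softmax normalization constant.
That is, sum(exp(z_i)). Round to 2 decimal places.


Denom = e^1=2.7183 + e^0=1.0000 + e^4=54.5982. Sum = 58.3165, which rounds to 58.32.

58.32


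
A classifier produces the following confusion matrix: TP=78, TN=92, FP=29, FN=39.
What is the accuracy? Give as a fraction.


Accuracy = (TP + TN) / (TP + TN + FP + FN) = (78 + 92) / 238 = 5/7.

5/7


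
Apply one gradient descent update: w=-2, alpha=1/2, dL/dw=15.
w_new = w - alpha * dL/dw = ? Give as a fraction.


w_new = -2 - 1/2 * 15 = -2 - 15/2 = -19/2.

-19/2


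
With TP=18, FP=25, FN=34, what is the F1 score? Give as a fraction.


Precision = 18/43 = 18/43. Recall = 18/52 = 9/26. F1 = 2*P*R/(P+R) = 36/95.

36/95


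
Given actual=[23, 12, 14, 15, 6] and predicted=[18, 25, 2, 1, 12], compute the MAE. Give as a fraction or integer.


MAE = (1/5) * (|23-18|=5 + |12-25|=13 + |14-2|=12 + |15-1|=14 + |6-12|=6). Sum = 50. MAE = 10.

10


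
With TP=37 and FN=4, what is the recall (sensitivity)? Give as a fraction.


Recall = TP / (TP + FN) = 37 / 41 = 37/41.

37/41


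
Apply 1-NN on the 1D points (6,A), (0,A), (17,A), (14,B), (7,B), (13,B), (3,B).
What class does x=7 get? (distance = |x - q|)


Distances: |6-7|=1, |0-7|=7, |17-7|=10, |14-7|=7, |7-7|=0, |13-7|=6, |3-7|=4. 1 nearest: (7,B). Counts: {'B': 1}. Majority class: B.

B


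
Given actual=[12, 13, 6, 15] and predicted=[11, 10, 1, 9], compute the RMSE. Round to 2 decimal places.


MSE = 17.7500. RMSE = sqrt(17.7500) = 4.21.

4.21


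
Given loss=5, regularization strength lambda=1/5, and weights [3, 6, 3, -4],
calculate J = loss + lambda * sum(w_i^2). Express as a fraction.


L2 sq norm = sum(w^2) = 70. J = 5 + 1/5 * 70 = 19.

19


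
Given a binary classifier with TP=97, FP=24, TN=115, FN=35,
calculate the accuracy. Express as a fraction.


Accuracy = (TP + TN) / (TP + TN + FP + FN) = (97 + 115) / 271 = 212/271.

212/271


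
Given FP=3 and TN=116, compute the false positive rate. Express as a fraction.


FPR = FP / (FP + TN) = 3 / 119 = 3/119.

3/119


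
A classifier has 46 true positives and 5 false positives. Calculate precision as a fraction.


Precision = TP / (TP + FP) = 46 / 51 = 46/51.

46/51


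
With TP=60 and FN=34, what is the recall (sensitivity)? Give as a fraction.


Recall = TP / (TP + FN) = 60 / 94 = 30/47.

30/47


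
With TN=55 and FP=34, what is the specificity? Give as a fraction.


Specificity = TN / (TN + FP) = 55 / 89 = 55/89.

55/89


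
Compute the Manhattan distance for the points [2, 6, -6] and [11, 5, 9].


d = sum of absolute differences: |2-11|=9 + |6-5|=1 + |-6-9|=15 = 25.

25


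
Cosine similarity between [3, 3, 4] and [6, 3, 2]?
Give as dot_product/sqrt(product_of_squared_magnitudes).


dot = 35. |a|^2 = 34, |b|^2 = 49. cos = 35/sqrt(1666).

35/sqrt(1666)


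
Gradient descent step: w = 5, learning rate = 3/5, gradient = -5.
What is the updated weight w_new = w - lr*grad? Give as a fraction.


w_new = 5 - 3/5 * -5 = 5 - -3 = 8.

8


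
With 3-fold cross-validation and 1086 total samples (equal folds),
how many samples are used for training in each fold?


Each validation fold has 1086/3 = 362 samples. Training set = 1086 - 362 = 724.

724


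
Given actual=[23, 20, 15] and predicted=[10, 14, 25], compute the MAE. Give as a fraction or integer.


MAE = (1/3) * (|23-10|=13 + |20-14|=6 + |15-25|=10). Sum = 29. MAE = 29/3.

29/3


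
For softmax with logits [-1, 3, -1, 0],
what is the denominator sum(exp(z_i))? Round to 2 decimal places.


Denom = e^-1=0.3679 + e^3=20.0855 + e^-1=0.3679 + e^0=1.0000. Sum = 21.8213, which rounds to 21.82.

21.82


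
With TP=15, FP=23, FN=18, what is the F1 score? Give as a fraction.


Precision = 15/38 = 15/38. Recall = 15/33 = 5/11. F1 = 2*P*R/(P+R) = 30/71.

30/71


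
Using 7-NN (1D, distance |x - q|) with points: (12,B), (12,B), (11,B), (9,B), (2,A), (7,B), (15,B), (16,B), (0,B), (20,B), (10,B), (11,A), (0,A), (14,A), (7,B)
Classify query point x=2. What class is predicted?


Distances: |12-2|=10, |12-2|=10, |11-2|=9, |9-2|=7, |2-2|=0, |7-2|=5, |15-2|=13, |16-2|=14, |0-2|=2, |20-2|=18, |10-2|=8, |11-2|=9, |0-2|=2, |14-2|=12, |7-2|=5. 7 nearest: (2,A), (0,A), (0,B), (7,B), (7,B), (9,B), (10,B). Counts: {'A': 2, 'B': 5}. Majority class: B.

B


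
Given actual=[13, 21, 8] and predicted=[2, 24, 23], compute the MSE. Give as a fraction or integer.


MSE = (1/3) * ((13-2)^2=121 + (21-24)^2=9 + (8-23)^2=225). Sum = 355. MSE = 355/3.

355/3


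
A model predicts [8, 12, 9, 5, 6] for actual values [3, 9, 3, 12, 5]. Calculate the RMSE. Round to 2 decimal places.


MSE = 24.0000. RMSE = sqrt(24.0000) = 4.90.

4.90


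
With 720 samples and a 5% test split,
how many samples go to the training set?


Test set = 720 * 5% = 36. Training set = 720 - 36 = 684.

684


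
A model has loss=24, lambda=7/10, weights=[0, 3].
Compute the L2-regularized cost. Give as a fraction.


L2 sq norm = sum(w^2) = 9. J = 24 + 7/10 * 9 = 303/10.

303/10


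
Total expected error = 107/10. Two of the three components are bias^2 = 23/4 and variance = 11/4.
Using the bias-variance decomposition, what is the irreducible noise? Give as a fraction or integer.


Total error = bias^2 + variance + irreducible noise. So irreducible noise = 107/10 - 23/4 - 11/4 = 11/5.

11/5


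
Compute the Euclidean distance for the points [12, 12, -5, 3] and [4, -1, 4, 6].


d = sqrt(sum of squared differences). (12-4)^2=64, (12--1)^2=169, (-5-4)^2=81, (3-6)^2=9. Sum = 323.

sqrt(323)


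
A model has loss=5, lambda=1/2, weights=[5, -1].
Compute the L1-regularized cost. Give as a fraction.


L1 norm = sum(|w|) = 6. J = 5 + 1/2 * 6 = 8.

8


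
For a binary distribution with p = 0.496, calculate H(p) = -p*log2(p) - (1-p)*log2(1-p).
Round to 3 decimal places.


H = -0.496*log2(0.496) - 0.504*log2(0.504) = 1.000.

1.000


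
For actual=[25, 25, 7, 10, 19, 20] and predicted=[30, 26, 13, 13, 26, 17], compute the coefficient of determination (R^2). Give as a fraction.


Mean(y) = 53/3. SS_res = 129. SS_tot = 862/3. R^2 = 1 - 129/(862/3) = 475/862.

475/862


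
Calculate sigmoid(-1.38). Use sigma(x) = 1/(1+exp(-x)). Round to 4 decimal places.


sigma(-1.38) = 1/(1+e^(1.38)) = 1/(1+3.974902) = 1/4.974902 = 0.2010.

0.2010


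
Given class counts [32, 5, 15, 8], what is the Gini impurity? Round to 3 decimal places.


Total = 60. Proportions: 32/60, 5/60, 15/60, 8/60. sum(p_i^2) = 0.3717. Gini = 1 - 0.3717 = 0.6283, which rounds to 0.628.

0.628


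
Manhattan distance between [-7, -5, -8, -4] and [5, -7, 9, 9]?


d = sum of absolute differences: |-7-5|=12 + |-5--7|=2 + |-8-9|=17 + |-4-9|=13 = 44.

44


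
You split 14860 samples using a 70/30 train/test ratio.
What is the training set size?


Test set = 14860 * 30% = 4458. Training set = 14860 - 4458 = 10402.

10402


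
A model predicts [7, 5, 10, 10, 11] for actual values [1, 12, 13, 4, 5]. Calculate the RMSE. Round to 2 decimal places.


MSE = 33.2000. RMSE = sqrt(33.2000) = 5.76.

5.76


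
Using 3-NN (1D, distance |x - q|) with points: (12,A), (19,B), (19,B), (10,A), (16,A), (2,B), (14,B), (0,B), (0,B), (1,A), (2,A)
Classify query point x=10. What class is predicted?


Distances: |12-10|=2, |19-10|=9, |19-10|=9, |10-10|=0, |16-10|=6, |2-10|=8, |14-10|=4, |0-10|=10, |0-10|=10, |1-10|=9, |2-10|=8. 3 nearest: (10,A), (12,A), (14,B). Counts: {'A': 2, 'B': 1}. Majority class: A.

A


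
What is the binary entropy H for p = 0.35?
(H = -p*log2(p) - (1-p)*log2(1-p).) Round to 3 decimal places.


H = -0.35*log2(0.35) - 0.65*log2(0.65) = 0.934.

0.934


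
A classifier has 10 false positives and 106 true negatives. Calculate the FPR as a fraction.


FPR = FP / (FP + TN) = 10 / 116 = 5/58.

5/58


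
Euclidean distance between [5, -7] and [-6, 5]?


d = sqrt(sum of squared differences). (5--6)^2=121, (-7-5)^2=144. Sum = 265.

sqrt(265)


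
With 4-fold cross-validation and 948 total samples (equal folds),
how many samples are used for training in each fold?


Each validation fold has 948/4 = 237 samples. Training set = 948 - 237 = 711.

711


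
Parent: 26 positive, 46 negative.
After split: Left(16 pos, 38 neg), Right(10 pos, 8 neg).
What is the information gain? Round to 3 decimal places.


H(parent) = 0.9436. H(left) = 0.8767, H(right) = 0.9911. Weighted = (54/72)*0.8767 + (18/72)*0.9911 = 0.9053. IG = 0.9436 - 0.9053 = 0.0383, which rounds to 0.038.

0.038


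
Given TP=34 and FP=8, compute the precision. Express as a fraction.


Precision = TP / (TP + FP) = 34 / 42 = 17/21.

17/21


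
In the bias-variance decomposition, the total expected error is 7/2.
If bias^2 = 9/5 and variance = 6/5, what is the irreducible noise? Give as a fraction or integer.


Total error = bias^2 + variance + irreducible noise. So irreducible noise = 7/2 - 9/5 - 6/5 = 1/2.

1/2


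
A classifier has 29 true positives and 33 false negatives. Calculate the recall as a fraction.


Recall = TP / (TP + FN) = 29 / 62 = 29/62.

29/62


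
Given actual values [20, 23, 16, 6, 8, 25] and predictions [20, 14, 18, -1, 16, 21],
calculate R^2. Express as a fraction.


Mean(y) = 49/3. SS_res = 214. SS_tot = 928/3. R^2 = 1 - 214/(928/3) = 143/464.

143/464


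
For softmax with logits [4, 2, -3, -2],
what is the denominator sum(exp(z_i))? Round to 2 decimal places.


Denom = e^4=54.5982 + e^2=7.3891 + e^-3=0.0498 + e^-2=0.1353. Sum = 62.1724, which rounds to 62.17.

62.17


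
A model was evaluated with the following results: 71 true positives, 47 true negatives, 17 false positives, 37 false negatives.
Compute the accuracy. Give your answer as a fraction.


Accuracy = (TP + TN) / (TP + TN + FP + FN) = (71 + 47) / 172 = 59/86.

59/86


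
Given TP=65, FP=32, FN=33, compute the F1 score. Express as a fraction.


Precision = 65/97 = 65/97. Recall = 65/98 = 65/98. F1 = 2*P*R/(P+R) = 2/3.

2/3


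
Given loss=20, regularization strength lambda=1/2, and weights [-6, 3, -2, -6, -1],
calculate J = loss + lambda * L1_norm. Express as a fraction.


L1 norm = sum(|w|) = 18. J = 20 + 1/2 * 18 = 29.

29


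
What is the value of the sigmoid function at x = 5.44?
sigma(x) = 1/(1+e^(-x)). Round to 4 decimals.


sigma(5.44) = 1/(1+e^(-5.44)) = 1/(1+0.004339) = 1/1.004339 = 0.9957.

0.9957


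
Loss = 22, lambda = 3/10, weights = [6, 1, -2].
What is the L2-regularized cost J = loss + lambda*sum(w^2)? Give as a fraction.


L2 sq norm = sum(w^2) = 41. J = 22 + 3/10 * 41 = 343/10.

343/10


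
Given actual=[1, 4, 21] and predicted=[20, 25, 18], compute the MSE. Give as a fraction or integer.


MSE = (1/3) * ((1-20)^2=361 + (4-25)^2=441 + (21-18)^2=9). Sum = 811. MSE = 811/3.

811/3


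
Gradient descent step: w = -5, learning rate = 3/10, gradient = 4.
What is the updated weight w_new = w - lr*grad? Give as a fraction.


w_new = -5 - 3/10 * 4 = -5 - 6/5 = -31/5.

-31/5


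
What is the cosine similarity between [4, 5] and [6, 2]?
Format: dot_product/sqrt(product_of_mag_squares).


dot = 34. |a|^2 = 41, |b|^2 = 40. cos = 34/sqrt(1640).

34/sqrt(1640)


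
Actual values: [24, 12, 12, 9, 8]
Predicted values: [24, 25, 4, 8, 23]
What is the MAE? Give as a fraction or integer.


MAE = (1/5) * (|24-24|=0 + |12-25|=13 + |12-4|=8 + |9-8|=1 + |8-23|=15). Sum = 37. MAE = 37/5.

37/5


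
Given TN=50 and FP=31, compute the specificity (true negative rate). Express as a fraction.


Specificity = TN / (TN + FP) = 50 / 81 = 50/81.

50/81


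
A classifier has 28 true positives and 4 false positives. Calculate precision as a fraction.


Precision = TP / (TP + FP) = 28 / 32 = 7/8.

7/8


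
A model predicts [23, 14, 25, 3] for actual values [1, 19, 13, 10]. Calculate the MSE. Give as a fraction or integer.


MSE = (1/4) * ((1-23)^2=484 + (19-14)^2=25 + (13-25)^2=144 + (10-3)^2=49). Sum = 702. MSE = 351/2.

351/2


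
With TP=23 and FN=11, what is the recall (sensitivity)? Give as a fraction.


Recall = TP / (TP + FN) = 23 / 34 = 23/34.

23/34


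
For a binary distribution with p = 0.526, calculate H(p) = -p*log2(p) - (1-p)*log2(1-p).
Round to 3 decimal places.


H = -0.526*log2(0.526) - 0.474*log2(0.474) = 0.998.

0.998


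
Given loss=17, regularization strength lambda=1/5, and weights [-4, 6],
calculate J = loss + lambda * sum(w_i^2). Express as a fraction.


L2 sq norm = sum(w^2) = 52. J = 17 + 1/5 * 52 = 137/5.

137/5


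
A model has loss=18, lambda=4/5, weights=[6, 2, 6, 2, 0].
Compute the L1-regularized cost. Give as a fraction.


L1 norm = sum(|w|) = 16. J = 18 + 4/5 * 16 = 154/5.

154/5


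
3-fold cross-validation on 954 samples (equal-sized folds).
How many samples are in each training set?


Each validation fold has 954/3 = 318 samples. Training set = 954 - 318 = 636.

636


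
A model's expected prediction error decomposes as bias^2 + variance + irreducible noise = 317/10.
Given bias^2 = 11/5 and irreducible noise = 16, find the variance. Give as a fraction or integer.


Total error = bias^2 + variance + irreducible noise. So variance = 317/10 - 11/5 - 16 = 27/2.

27/2


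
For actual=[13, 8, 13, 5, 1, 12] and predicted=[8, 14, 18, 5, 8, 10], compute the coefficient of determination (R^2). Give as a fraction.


Mean(y) = 26/3. SS_res = 139. SS_tot = 364/3. R^2 = 1 - 139/(364/3) = -53/364.

-53/364


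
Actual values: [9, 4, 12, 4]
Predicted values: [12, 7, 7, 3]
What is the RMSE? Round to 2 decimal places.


MSE = 11.0000. RMSE = sqrt(11.0000) = 3.32.

3.32


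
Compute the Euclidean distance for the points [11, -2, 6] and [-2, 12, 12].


d = sqrt(sum of squared differences). (11--2)^2=169, (-2-12)^2=196, (6-12)^2=36. Sum = 401.

sqrt(401)


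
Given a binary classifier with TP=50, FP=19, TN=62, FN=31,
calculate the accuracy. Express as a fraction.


Accuracy = (TP + TN) / (TP + TN + FP + FN) = (50 + 62) / 162 = 56/81.

56/81


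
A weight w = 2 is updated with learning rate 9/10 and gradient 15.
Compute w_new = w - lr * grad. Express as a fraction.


w_new = 2 - 9/10 * 15 = 2 - 27/2 = -23/2.

-23/2


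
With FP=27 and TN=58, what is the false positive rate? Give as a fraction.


FPR = FP / (FP + TN) = 27 / 85 = 27/85.

27/85


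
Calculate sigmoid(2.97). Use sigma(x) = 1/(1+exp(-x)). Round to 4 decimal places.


sigma(2.97) = 1/(1+e^(-2.97)) = 1/(1+0.051303) = 1/1.051303 = 0.9512.

0.9512


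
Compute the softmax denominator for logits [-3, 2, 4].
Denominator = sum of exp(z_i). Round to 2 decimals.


Denom = e^-3=0.0498 + e^2=7.3891 + e^4=54.5982. Sum = 62.0371, which rounds to 62.04.

62.04


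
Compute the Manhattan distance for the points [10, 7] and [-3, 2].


d = sum of absolute differences: |10--3|=13 + |7-2|=5 = 18.

18


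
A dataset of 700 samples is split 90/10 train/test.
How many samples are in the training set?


Test set = 700 * 10% = 70. Training set = 700 - 70 = 630.

630


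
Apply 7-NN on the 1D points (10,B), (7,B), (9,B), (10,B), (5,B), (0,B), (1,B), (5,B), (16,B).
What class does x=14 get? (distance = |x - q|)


Distances: |10-14|=4, |7-14|=7, |9-14|=5, |10-14|=4, |5-14|=9, |0-14|=14, |1-14|=13, |5-14|=9, |16-14|=2. 7 nearest: (16,B), (10,B), (10,B), (9,B), (7,B), (5,B), (5,B). Counts: {'B': 7}. Majority class: B.

B


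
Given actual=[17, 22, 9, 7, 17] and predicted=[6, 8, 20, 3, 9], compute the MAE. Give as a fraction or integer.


MAE = (1/5) * (|17-6|=11 + |22-8|=14 + |9-20|=11 + |7-3|=4 + |17-9|=8). Sum = 48. MAE = 48/5.

48/5


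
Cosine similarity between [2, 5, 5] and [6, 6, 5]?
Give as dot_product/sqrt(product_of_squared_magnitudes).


dot = 67. |a|^2 = 54, |b|^2 = 97. cos = 67/sqrt(5238).

67/sqrt(5238)


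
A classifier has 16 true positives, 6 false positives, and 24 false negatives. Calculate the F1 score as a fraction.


Precision = 16/22 = 8/11. Recall = 16/40 = 2/5. F1 = 2*P*R/(P+R) = 16/31.

16/31


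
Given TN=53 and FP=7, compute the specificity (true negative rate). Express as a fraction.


Specificity = TN / (TN + FP) = 53 / 60 = 53/60.

53/60


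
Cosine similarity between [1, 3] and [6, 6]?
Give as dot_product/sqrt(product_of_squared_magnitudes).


dot = 24. |a|^2 = 10, |b|^2 = 72. cos = 24/sqrt(720).

24/sqrt(720)


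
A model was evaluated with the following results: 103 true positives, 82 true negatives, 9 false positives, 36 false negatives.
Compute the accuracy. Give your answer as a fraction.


Accuracy = (TP + TN) / (TP + TN + FP + FN) = (103 + 82) / 230 = 37/46.

37/46


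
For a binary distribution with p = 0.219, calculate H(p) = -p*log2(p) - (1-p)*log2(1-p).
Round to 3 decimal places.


H = -0.219*log2(0.219) - 0.781*log2(0.781) = 0.758.

0.758


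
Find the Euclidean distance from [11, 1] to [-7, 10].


d = sqrt(sum of squared differences). (11--7)^2=324, (1-10)^2=81. Sum = 405.

sqrt(405)


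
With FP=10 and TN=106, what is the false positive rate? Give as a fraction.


FPR = FP / (FP + TN) = 10 / 116 = 5/58.

5/58


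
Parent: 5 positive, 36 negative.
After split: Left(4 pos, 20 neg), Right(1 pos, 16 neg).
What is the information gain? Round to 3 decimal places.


H(parent) = 0.5349. H(left) = 0.6500, H(right) = 0.3228. Weighted = (24/41)*0.6500 + (17/41)*0.3228 = 0.5143. IG = 0.5349 - 0.5143 = 0.0206, which rounds to 0.021.

0.021


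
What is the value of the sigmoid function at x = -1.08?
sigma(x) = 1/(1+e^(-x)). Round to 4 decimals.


sigma(-1.08) = 1/(1+e^(1.08)) = 1/(1+2.944680) = 1/3.944680 = 0.2535.

0.2535


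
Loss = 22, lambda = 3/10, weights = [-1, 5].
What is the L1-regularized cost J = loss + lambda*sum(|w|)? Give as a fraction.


L1 norm = sum(|w|) = 6. J = 22 + 3/10 * 6 = 119/5.

119/5


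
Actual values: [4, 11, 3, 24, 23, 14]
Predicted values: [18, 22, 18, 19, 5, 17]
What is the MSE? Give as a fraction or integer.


MSE = (1/6) * ((4-18)^2=196 + (11-22)^2=121 + (3-18)^2=225 + (24-19)^2=25 + (23-5)^2=324 + (14-17)^2=9). Sum = 900. MSE = 150.

150


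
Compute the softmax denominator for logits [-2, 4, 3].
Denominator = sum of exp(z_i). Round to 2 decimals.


Denom = e^-2=0.1353 + e^4=54.5982 + e^3=20.0855. Sum = 74.8190, which rounds to 74.82.

74.82


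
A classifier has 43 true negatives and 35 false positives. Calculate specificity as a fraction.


Specificity = TN / (TN + FP) = 43 / 78 = 43/78.

43/78


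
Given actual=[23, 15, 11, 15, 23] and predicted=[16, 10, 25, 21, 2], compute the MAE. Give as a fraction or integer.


MAE = (1/5) * (|23-16|=7 + |15-10|=5 + |11-25|=14 + |15-21|=6 + |23-2|=21). Sum = 53. MAE = 53/5.

53/5


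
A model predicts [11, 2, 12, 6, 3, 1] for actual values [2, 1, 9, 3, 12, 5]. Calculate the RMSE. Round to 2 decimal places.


MSE = 32.8333. RMSE = sqrt(32.8333) = 5.73.

5.73


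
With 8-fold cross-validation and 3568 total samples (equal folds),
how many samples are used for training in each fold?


Each validation fold has 3568/8 = 446 samples. Training set = 3568 - 446 = 3122.

3122


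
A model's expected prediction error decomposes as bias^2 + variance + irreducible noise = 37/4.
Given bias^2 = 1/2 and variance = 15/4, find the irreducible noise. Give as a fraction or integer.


Total error = bias^2 + variance + irreducible noise. So irreducible noise = 37/4 - 1/2 - 15/4 = 5.

5


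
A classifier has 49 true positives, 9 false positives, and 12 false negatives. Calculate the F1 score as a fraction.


Precision = 49/58 = 49/58. Recall = 49/61 = 49/61. F1 = 2*P*R/(P+R) = 14/17.

14/17


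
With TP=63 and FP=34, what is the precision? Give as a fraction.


Precision = TP / (TP + FP) = 63 / 97 = 63/97.

63/97


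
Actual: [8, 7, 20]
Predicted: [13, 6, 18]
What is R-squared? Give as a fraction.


Mean(y) = 35/3. SS_res = 30. SS_tot = 314/3. R^2 = 1 - 30/(314/3) = 112/157.

112/157


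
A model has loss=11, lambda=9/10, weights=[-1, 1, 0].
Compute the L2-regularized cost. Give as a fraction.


L2 sq norm = sum(w^2) = 2. J = 11 + 9/10 * 2 = 64/5.

64/5


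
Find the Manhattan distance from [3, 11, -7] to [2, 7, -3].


d = sum of absolute differences: |3-2|=1 + |11-7|=4 + |-7--3|=4 = 9.

9


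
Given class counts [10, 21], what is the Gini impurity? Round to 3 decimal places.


Total = 31. Proportions: 10/31, 21/31. sum(p_i^2) = 0.5630. Gini = 1 - 0.5630 = 0.4370, which rounds to 0.437.

0.437


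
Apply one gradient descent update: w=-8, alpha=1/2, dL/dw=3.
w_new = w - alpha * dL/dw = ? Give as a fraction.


w_new = -8 - 1/2 * 3 = -8 - 3/2 = -19/2.

-19/2


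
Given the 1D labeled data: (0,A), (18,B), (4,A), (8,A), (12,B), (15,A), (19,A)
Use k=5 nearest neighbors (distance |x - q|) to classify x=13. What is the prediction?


Distances: |0-13|=13, |18-13|=5, |4-13|=9, |8-13|=5, |12-13|=1, |15-13|=2, |19-13|=6. 5 nearest: (12,B), (15,A), (8,A), (18,B), (19,A). Counts: {'B': 2, 'A': 3}. Majority class: A.

A


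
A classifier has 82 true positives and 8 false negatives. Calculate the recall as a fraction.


Recall = TP / (TP + FN) = 82 / 90 = 41/45.

41/45


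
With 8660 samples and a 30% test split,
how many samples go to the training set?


Test set = 8660 * 30% = 2598. Training set = 8660 - 2598 = 6062.

6062


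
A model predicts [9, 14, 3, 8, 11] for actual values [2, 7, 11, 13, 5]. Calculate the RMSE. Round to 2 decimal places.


MSE = 44.6000. RMSE = sqrt(44.6000) = 6.68.

6.68


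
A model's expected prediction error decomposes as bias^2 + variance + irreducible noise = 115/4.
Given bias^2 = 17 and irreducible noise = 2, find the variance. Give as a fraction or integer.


Total error = bias^2 + variance + irreducible noise. So variance = 115/4 - 17 - 2 = 39/4.

39/4


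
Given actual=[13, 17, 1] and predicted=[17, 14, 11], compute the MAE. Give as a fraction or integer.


MAE = (1/3) * (|13-17|=4 + |17-14|=3 + |1-11|=10). Sum = 17. MAE = 17/3.

17/3


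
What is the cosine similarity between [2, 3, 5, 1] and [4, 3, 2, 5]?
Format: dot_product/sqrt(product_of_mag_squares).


dot = 32. |a|^2 = 39, |b|^2 = 54. cos = 32/sqrt(2106).

32/sqrt(2106)


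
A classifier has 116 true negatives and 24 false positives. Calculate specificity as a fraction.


Specificity = TN / (TN + FP) = 116 / 140 = 29/35.

29/35


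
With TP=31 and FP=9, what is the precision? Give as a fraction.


Precision = TP / (TP + FP) = 31 / 40 = 31/40.

31/40


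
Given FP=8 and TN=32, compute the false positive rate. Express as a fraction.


FPR = FP / (FP + TN) = 8 / 40 = 1/5.

1/5


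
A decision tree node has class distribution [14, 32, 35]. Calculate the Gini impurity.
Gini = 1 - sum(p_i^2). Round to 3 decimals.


Total = 81. Proportions: 14/81, 32/81, 35/81. sum(p_i^2) = 0.3727. Gini = 1 - 0.3727 = 0.6273, which rounds to 0.627.

0.627


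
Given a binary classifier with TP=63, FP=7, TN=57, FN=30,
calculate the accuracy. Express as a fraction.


Accuracy = (TP + TN) / (TP + TN + FP + FN) = (63 + 57) / 157 = 120/157.

120/157


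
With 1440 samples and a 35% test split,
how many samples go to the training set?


Test set = 1440 * 35% = 504. Training set = 1440 - 504 = 936.

936


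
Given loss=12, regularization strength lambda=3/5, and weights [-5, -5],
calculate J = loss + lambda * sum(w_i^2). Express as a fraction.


L2 sq norm = sum(w^2) = 50. J = 12 + 3/5 * 50 = 42.

42


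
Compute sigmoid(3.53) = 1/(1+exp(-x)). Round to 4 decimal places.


sigma(3.53) = 1/(1+e^(-3.53)) = 1/(1+0.029305) = 1/1.029305 = 0.9715.

0.9715


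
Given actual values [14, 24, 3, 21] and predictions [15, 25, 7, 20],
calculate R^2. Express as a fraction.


Mean(y) = 31/2. SS_res = 19. SS_tot = 261. R^2 = 1 - 19/(261) = 242/261.

242/261


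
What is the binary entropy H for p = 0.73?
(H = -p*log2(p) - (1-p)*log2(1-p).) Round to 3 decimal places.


H = -0.73*log2(0.73) - 0.27*log2(0.27) = 0.841.

0.841


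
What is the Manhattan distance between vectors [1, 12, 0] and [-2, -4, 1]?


d = sum of absolute differences: |1--2|=3 + |12--4|=16 + |0-1|=1 = 20.

20


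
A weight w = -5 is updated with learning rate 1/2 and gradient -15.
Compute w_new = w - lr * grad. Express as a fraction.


w_new = -5 - 1/2 * -15 = -5 - -15/2 = 5/2.

5/2


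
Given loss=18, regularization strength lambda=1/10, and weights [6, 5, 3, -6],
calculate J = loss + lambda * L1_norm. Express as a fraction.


L1 norm = sum(|w|) = 20. J = 18 + 1/10 * 20 = 20.

20


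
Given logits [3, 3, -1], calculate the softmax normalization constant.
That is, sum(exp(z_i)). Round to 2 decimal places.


Denom = e^3=20.0855 + e^3=20.0855 + e^-1=0.3679. Sum = 40.5389, which rounds to 40.54.

40.54


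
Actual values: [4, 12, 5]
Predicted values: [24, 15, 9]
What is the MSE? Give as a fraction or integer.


MSE = (1/3) * ((4-24)^2=400 + (12-15)^2=9 + (5-9)^2=16). Sum = 425. MSE = 425/3.

425/3


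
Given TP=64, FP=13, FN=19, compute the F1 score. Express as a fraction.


Precision = 64/77 = 64/77. Recall = 64/83 = 64/83. F1 = 2*P*R/(P+R) = 4/5.

4/5


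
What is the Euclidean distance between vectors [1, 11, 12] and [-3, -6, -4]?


d = sqrt(sum of squared differences). (1--3)^2=16, (11--6)^2=289, (12--4)^2=256. Sum = 561.

sqrt(561)


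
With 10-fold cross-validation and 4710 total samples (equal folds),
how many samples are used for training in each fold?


Each validation fold has 4710/10 = 471 samples. Training set = 4710 - 471 = 4239.

4239


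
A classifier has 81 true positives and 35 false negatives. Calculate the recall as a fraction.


Recall = TP / (TP + FN) = 81 / 116 = 81/116.

81/116


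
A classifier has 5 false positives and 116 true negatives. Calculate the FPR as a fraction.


FPR = FP / (FP + TN) = 5 / 121 = 5/121.

5/121


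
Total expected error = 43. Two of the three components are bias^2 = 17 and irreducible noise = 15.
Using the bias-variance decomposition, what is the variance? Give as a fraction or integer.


Total error = bias^2 + variance + irreducible noise. So variance = 43 - 17 - 15 = 11.

11


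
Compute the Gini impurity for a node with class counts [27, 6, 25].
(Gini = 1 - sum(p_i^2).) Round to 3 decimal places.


Total = 58. Proportions: 27/58, 6/58, 25/58. sum(p_i^2) = 0.4132. Gini = 1 - 0.4132 = 0.5868, which rounds to 0.587.

0.587


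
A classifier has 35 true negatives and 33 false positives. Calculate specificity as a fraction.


Specificity = TN / (TN + FP) = 35 / 68 = 35/68.

35/68


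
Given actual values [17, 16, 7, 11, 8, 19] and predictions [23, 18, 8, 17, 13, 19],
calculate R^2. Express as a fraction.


Mean(y) = 13. SS_res = 102. SS_tot = 126. R^2 = 1 - 102/(126) = 4/21.

4/21


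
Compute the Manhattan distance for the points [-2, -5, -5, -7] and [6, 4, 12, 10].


d = sum of absolute differences: |-2-6|=8 + |-5-4|=9 + |-5-12|=17 + |-7-10|=17 = 51.

51


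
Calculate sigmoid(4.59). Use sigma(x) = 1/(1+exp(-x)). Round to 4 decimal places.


sigma(4.59) = 1/(1+e^(-4.59)) = 1/(1+0.010153) = 1/1.010153 = 0.9899.

0.9899


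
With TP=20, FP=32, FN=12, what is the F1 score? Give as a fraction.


Precision = 20/52 = 5/13. Recall = 20/32 = 5/8. F1 = 2*P*R/(P+R) = 10/21.

10/21


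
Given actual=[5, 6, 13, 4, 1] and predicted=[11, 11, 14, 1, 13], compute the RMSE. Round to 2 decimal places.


MSE = 43.0000. RMSE = sqrt(43.0000) = 6.56.

6.56


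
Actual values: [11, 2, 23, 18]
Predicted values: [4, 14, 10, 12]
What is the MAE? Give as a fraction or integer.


MAE = (1/4) * (|11-4|=7 + |2-14|=12 + |23-10|=13 + |18-12|=6). Sum = 38. MAE = 19/2.

19/2


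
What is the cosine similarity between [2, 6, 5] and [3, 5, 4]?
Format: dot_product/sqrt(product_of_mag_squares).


dot = 56. |a|^2 = 65, |b|^2 = 50. cos = 56/sqrt(3250).

56/sqrt(3250)


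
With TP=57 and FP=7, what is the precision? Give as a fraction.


Precision = TP / (TP + FP) = 57 / 64 = 57/64.

57/64


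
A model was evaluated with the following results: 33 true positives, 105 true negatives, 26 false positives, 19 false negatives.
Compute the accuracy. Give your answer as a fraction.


Accuracy = (TP + TN) / (TP + TN + FP + FN) = (33 + 105) / 183 = 46/61.

46/61


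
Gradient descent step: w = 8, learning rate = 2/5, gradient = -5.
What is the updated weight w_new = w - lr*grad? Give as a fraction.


w_new = 8 - 2/5 * -5 = 8 - -2 = 10.

10


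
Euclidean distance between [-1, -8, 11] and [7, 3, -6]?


d = sqrt(sum of squared differences). (-1-7)^2=64, (-8-3)^2=121, (11--6)^2=289. Sum = 474.

sqrt(474)


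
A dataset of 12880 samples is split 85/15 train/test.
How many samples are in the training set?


Test set = 12880 * 15% = 1932. Training set = 12880 - 1932 = 10948.

10948


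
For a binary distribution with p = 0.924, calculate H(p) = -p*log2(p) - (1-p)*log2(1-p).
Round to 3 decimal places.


H = -0.924*log2(0.924) - 0.076*log2(0.076) = 0.388.

0.388


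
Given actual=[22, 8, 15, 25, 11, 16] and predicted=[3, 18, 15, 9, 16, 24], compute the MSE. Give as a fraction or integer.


MSE = (1/6) * ((22-3)^2=361 + (8-18)^2=100 + (15-15)^2=0 + (25-9)^2=256 + (11-16)^2=25 + (16-24)^2=64). Sum = 806. MSE = 403/3.

403/3


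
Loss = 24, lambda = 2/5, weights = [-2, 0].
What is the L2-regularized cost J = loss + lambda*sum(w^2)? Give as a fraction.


L2 sq norm = sum(w^2) = 4. J = 24 + 2/5 * 4 = 128/5.

128/5


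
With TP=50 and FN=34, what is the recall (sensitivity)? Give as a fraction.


Recall = TP / (TP + FN) = 50 / 84 = 25/42.

25/42


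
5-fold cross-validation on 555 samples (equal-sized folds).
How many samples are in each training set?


Each validation fold has 555/5 = 111 samples. Training set = 555 - 111 = 444.

444


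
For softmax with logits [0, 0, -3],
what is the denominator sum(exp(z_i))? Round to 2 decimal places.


Denom = e^0=1.0000 + e^0=1.0000 + e^-3=0.0498. Sum = 2.0498, which rounds to 2.05.

2.05


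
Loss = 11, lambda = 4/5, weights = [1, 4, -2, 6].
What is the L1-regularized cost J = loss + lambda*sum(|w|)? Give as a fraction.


L1 norm = sum(|w|) = 13. J = 11 + 4/5 * 13 = 107/5.

107/5


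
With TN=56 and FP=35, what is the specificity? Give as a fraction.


Specificity = TN / (TN + FP) = 56 / 91 = 8/13.

8/13


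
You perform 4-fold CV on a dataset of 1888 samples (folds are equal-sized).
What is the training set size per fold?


Each validation fold has 1888/4 = 472 samples. Training set = 1888 - 472 = 1416.

1416


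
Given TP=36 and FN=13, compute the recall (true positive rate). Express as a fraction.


Recall = TP / (TP + FN) = 36 / 49 = 36/49.

36/49


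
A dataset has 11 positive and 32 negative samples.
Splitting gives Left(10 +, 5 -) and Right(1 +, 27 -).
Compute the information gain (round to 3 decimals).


H(parent) = 0.8204. H(left) = 0.9183, H(right) = 0.2223. Weighted = (15/43)*0.9183 + (28/43)*0.2223 = 0.4651. IG = 0.8204 - 0.4651 = 0.3553, which rounds to 0.355.

0.355


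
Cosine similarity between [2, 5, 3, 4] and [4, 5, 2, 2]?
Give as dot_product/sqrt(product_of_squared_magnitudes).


dot = 47. |a|^2 = 54, |b|^2 = 49. cos = 47/sqrt(2646).

47/sqrt(2646)


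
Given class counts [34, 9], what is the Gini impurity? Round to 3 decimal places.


Total = 43. Proportions: 34/43, 9/43. sum(p_i^2) = 0.6690. Gini = 1 - 0.6690 = 0.3310, which rounds to 0.331.

0.331


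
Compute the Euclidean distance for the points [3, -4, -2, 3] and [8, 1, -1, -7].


d = sqrt(sum of squared differences). (3-8)^2=25, (-4-1)^2=25, (-2--1)^2=1, (3--7)^2=100. Sum = 151.

sqrt(151)


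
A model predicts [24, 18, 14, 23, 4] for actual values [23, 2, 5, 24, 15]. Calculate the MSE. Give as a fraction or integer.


MSE = (1/5) * ((23-24)^2=1 + (2-18)^2=256 + (5-14)^2=81 + (24-23)^2=1 + (15-4)^2=121). Sum = 460. MSE = 92.

92


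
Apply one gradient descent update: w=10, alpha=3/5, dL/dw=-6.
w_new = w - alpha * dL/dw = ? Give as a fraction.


w_new = 10 - 3/5 * -6 = 10 - -18/5 = 68/5.

68/5


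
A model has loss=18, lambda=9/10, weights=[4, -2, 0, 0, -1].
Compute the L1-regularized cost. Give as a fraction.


L1 norm = sum(|w|) = 7. J = 18 + 9/10 * 7 = 243/10.

243/10


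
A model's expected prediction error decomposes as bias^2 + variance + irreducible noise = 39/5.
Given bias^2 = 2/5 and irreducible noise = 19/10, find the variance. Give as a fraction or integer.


Total error = bias^2 + variance + irreducible noise. So variance = 39/5 - 2/5 - 19/10 = 11/2.

11/2


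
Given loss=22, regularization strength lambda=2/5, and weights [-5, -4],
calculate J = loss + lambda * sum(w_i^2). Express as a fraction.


L2 sq norm = sum(w^2) = 41. J = 22 + 2/5 * 41 = 192/5.

192/5


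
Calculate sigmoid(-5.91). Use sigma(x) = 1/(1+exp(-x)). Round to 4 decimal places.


sigma(-5.91) = 1/(1+e^(5.91)) = 1/(1+368.706155) = 1/369.706155 = 0.0027.

0.0027


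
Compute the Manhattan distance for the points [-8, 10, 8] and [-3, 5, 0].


d = sum of absolute differences: |-8--3|=5 + |10-5|=5 + |8-0|=8 = 18.

18


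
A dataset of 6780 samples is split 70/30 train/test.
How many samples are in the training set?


Test set = 6780 * 30% = 2034. Training set = 6780 - 2034 = 4746.

4746


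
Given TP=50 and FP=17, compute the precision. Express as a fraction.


Precision = TP / (TP + FP) = 50 / 67 = 50/67.

50/67


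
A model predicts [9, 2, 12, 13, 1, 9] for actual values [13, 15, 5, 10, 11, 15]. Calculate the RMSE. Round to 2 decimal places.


MSE = 63.1667. RMSE = sqrt(63.1667) = 7.95.

7.95


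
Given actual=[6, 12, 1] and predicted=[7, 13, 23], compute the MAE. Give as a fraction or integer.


MAE = (1/3) * (|6-7|=1 + |12-13|=1 + |1-23|=22). Sum = 24. MAE = 8.

8
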